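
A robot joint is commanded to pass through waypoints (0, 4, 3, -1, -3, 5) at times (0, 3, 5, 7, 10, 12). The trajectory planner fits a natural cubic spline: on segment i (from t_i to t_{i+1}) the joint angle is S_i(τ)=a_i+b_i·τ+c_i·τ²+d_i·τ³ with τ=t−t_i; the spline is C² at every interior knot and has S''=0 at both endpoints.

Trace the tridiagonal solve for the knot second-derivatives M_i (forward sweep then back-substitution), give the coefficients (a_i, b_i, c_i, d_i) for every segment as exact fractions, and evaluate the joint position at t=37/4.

Δ: Δ0=4/3, Δ1=-1/2, Δ2=-2, Δ3=-2/3, Δ4=4
row 1: diag=10, rhs=-11; c'=1/5, d'=-11/10
row 2: denom=8−2·1/5=38/5; d'=(-9−2·-11/10)/(38/5)=-17/19
row 3: denom=10−2·5/19=180/19; d'=(8−2·-17/19)/(180/19)=31/30
row 4: denom=10−3·19/60=181/20; d'=(28−3·31/30)/(181/20)=498/181
back: M4=498/181
back: M3=31/30−19/60·498/181=88/543
back: M2=-17/19−5/19·88/543=-509/543
back: M1=-11/10−1/5·-509/543=-991/1086
M: M0=0, M1=-991/1086, M2=-509/543, M3=88/543, M4=498/181, M5=0
seg 0: a=0, c=M0/2=0, d=(M1−M0)/(6·3)=-991/19548, b=Δ0−h0·(2M0+M1)/6=3887/2172
seg 1: a=4, c=M1/2=-991/2172, d=(M2−M1)/(6·2)=-3/1448, b=Δ1−h1·(2M1+M2)/6=457/1086
seg 2: a=3, c=M2/2=-509/1086, d=(M3−M2)/(6·2)=199/2172, b=Δ2−h2·(2M2+M3)/6=-776/543
seg 3: a=-1, c=M3/2=44/543, d=(M4−M3)/(6·3)=703/4887, b=Δ3−h3·(2M3+M4)/6=-399/181
seg 4: a=-3, c=M4/2=249/181, d=(M5−M4)/(6·2)=-83/362, b=Δ4−h4·(2M4+M5)/6=392/181
t_q=37/4 → seg 3, τ=9/4; S=-1+-399/181·τ+44/543·τ²+703/4887·τ³=-45307/11584

  seg 0: a=0 b=3887/2172 c=0 d=-991/19548
  seg 1: a=4 b=457/1086 c=-991/2172 d=-3/1448
  seg 2: a=3 b=-776/543 c=-509/1086 d=199/2172
  seg 3: a=-1 b=-399/181 c=44/543 d=703/4887
  seg 4: a=-3 b=392/181 c=249/181 d=-83/362
S(37/4) = -45307/11584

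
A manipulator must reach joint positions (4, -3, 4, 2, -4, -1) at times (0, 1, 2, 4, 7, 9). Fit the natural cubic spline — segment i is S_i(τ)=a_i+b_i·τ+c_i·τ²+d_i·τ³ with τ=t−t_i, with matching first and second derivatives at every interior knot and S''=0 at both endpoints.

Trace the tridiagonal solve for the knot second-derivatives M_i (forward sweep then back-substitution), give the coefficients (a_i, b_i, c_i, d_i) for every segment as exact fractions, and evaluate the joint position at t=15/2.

Δ: Δ0=-7, Δ1=7, Δ2=-1, Δ3=-2, Δ4=3/2
row 1: diag=4, rhs=84; c'=1/4, d'=21
row 2: denom=6−1·1/4=23/4; d'=(-48−1·21)/(23/4)=-12
row 3: denom=10−2·8/23=214/23; d'=(-6−2·-12)/(214/23)=207/107
row 4: denom=10−3·69/214=1933/214; d'=(21−3·207/107)/(1933/214)=3252/1933
back: M4=3252/1933
back: M3=207/107−69/214·3252/1933=2691/1933
back: M2=-12−8/23·2691/1933=-24132/1933
back: M1=21−1/4·-24132/1933=46626/1933
M: M0=0, M1=46626/1933, M2=-24132/1933, M3=2691/1933, M4=3252/1933, M5=0
seg 0: a=4, c=M0/2=0, d=(M1−M0)/(6·1)=7771/1933, b=Δ0−h0·(2M0+M1)/6=-21302/1933
seg 1: a=-3, c=M1/2=23313/1933, d=(M2−M1)/(6·1)=-11793/1933, b=Δ1−h1·(2M1+M2)/6=2011/1933
seg 2: a=4, c=M2/2=-12066/1933, d=(M3−M2)/(6·2)=8941/7732, b=Δ2−h2·(2M2+M3)/6=13258/1933
seg 3: a=2, c=M3/2=2691/3866, d=(M4−M3)/(6·3)=187/11598, b=Δ3−h3·(2M3+M4)/6=-8183/1933
seg 4: a=-4, c=M4/2=1626/1933, d=(M5−M4)/(6·2)=-271/1933, b=Δ4−h4·(2M4+M5)/6=1463/3866
t_q=15/2 → seg 4, τ=1/2; S=-4+1463/3866·τ+1626/1933·τ²+-271/1933·τ³=-55949/15464

  seg 0: a=4 b=-21302/1933 c=0 d=7771/1933
  seg 1: a=-3 b=2011/1933 c=23313/1933 d=-11793/1933
  seg 2: a=4 b=13258/1933 c=-12066/1933 d=8941/7732
  seg 3: a=2 b=-8183/1933 c=2691/3866 d=187/11598
  seg 4: a=-4 b=1463/3866 c=1626/1933 d=-271/1933
S(15/2) = -55949/15464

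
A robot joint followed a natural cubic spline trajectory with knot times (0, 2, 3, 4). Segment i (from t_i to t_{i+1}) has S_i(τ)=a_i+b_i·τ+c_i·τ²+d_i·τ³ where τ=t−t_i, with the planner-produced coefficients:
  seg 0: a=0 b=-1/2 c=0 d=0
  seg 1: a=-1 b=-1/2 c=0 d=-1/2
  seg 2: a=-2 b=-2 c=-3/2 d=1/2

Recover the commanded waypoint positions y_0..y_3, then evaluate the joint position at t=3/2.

y_0=0 y_1=-1 y_2=-2 y_3=-5
S(3/2) = -3/4

y_0 = S_0(0) = a_0 = 0
y_1 = S_1(0) = a_1 = -1
y_2 = S_2(0) = a_2 = -2
y_3 = S_2(1) = -5
t_q=3/2 is in segment 0 (τ=3/2); S_0(τ)=-3/4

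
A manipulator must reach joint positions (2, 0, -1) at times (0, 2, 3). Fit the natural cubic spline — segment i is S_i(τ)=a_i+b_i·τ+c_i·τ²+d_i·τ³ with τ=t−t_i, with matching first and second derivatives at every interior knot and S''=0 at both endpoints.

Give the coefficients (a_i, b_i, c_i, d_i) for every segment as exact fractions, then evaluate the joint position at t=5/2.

Δ: Δ0=-1, Δ1=-1
row 1: diag=6, rhs=0; c'=1/6, d'=0
back: M1=0
M: M0=0, M1=0, M2=0
seg 0: a=2, c=M0/2=0, d=(M1−M0)/(6·2)=0, b=Δ0−h0·(2M0+M1)/6=-1
seg 1: a=0, c=M1/2=0, d=(M2−M1)/(6·1)=0, b=Δ1−h1·(2M1+M2)/6=-1
t_q=5/2 → seg 1, τ=1/2; S=0+-1·τ+0·τ²+0·τ³=-1/2

  seg 0: a=2 b=-1 c=0 d=0
  seg 1: a=0 b=-1 c=0 d=0
S(5/2) = -1/2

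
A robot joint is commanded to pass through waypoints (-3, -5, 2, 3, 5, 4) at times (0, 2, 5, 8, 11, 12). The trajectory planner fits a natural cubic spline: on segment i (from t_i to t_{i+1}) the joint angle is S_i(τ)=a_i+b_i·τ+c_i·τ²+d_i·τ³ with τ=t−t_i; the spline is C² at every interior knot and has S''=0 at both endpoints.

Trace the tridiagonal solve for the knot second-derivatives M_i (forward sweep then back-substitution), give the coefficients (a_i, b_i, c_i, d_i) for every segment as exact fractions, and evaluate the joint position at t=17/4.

Δ: Δ0=-1, Δ1=7/3, Δ2=1/3, Δ3=2/3, Δ4=-1
row 1: diag=10, rhs=20; c'=3/10, d'=2
row 2: denom=12−3·3/10=111/10; d'=(-12−3·2)/(111/10)=-60/37
row 3: denom=12−3·10/37=414/37; d'=(2−3·-60/37)/(414/37)=127/207
row 4: denom=8−3·37/138=331/46; d'=(-10−3·127/207)/(331/46)=-1634/993
back: M4=-1634/993
back: M3=127/207−37/138·-1634/993=3142/2979
back: M2=-60/37−10/37·3142/2979=-5680/2979
back: M1=2−3/10·-5680/2979=2554/993
M: M0=0, M1=2554/993, M2=-5680/2979, M3=3142/2979, M4=-1634/993, M5=0
seg 0: a=-3, c=M0/2=0, d=(M1−M0)/(6·2)=1277/5958, b=Δ0−h0·(2M0+M1)/6=-5533/2979
seg 1: a=-5, c=M1/2=1277/993, d=(M2−M1)/(6·3)=-6671/26811, b=Δ1−h1·(2M1+M2)/6=2129/2979
seg 2: a=2, c=M2/2=-2840/2979, d=(M3−M2)/(6·3)=4411/26811, b=Δ2−h2·(2M2+M3)/6=5102/2979
seg 3: a=3, c=M3/2=1571/2979, d=(M4−M3)/(6·3)=-4022/26811, b=Δ3−h3·(2M3+M4)/6=1295/2979
seg 4: a=5, c=M4/2=-817/993, d=(M5−M4)/(6·1)=817/2979, b=Δ4−h4·(2M4+M5)/6=-1345/2979
t_q=17/4 → seg 1, τ=9/4; S=-5+2129/2979·τ+1277/993·τ²+-6671/26811·τ³=6021/21184

  seg 0: a=-3 b=-5533/2979 c=0 d=1277/5958
  seg 1: a=-5 b=2129/2979 c=1277/993 d=-6671/26811
  seg 2: a=2 b=5102/2979 c=-2840/2979 d=4411/26811
  seg 3: a=3 b=1295/2979 c=1571/2979 d=-4022/26811
  seg 4: a=5 b=-1345/2979 c=-817/993 d=817/2979
S(17/4) = 6021/21184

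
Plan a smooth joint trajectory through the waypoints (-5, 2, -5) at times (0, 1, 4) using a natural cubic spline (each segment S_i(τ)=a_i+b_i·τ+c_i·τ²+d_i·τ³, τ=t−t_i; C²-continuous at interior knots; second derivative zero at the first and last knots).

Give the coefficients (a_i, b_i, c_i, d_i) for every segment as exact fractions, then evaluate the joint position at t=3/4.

Δ: Δ0=7, Δ1=-7/3
row 1: diag=8, rhs=-56; c'=3/8, d'=-7
back: M1=-7
M: M0=0, M1=-7, M2=0
seg 0: a=-5, c=M0/2=0, d=(M1−M0)/(6·1)=-7/6, b=Δ0−h0·(2M0+M1)/6=49/6
seg 1: a=2, c=M1/2=-7/2, d=(M2−M1)/(6·3)=7/18, b=Δ1−h1·(2M1+M2)/6=14/3
t_q=3/4 → seg 0, τ=3/4; S=-5+49/6·τ+0·τ²+-7/6·τ³=81/128

  seg 0: a=-5 b=49/6 c=0 d=-7/6
  seg 1: a=2 b=14/3 c=-7/2 d=7/18
S(3/4) = 81/128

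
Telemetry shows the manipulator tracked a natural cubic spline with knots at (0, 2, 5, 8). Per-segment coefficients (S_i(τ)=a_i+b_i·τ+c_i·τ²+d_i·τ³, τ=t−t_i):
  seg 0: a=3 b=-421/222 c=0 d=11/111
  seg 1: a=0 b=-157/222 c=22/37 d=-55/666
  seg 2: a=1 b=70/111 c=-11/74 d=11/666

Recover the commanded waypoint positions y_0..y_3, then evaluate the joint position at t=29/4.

y_0 = S_0(0) = a_0 = 3
y_1 = S_1(0) = a_1 = 0
y_2 = S_2(0) = a_2 = 1
y_3 = S_2(3) = 2
t_q=29/4 is in segment 2 (τ=9/4); S_2(τ)=8783/4736

y_0=3 y_1=0 y_2=1 y_3=2
S(29/4) = 8783/4736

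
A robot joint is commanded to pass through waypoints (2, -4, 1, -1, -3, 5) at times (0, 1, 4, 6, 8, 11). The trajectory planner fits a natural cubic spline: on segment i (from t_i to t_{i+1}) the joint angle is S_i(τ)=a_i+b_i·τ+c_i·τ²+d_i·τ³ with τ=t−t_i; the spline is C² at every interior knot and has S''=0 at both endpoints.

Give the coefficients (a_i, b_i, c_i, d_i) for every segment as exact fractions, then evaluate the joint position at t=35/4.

Δ: Δ0=-6, Δ1=5/3, Δ2=-1, Δ3=-1, Δ4=8/3
row 1: diag=8, rhs=46; c'=3/8, d'=23/4
row 2: denom=10−3·3/8=71/8; d'=(-16−3·23/4)/(71/8)=-266/71
row 3: denom=8−2·16/71=536/71; d'=(0−2·-266/71)/(536/71)=133/134
row 4: denom=10−2·71/268=1269/134; d'=(22−2·133/134)/(1269/134)=298/141
back: M4=298/141
back: M3=133/134−71/268·298/141=61/141
back: M2=-266/71−16/71·61/141=-542/141
back: M1=23/4−3/8·-542/141=338/47
M: M0=0, M1=338/47, M2=-542/141, M3=61/141, M4=298/141, M5=0
seg 0: a=2, c=M0/2=0, d=(M1−M0)/(6·1)=169/141, b=Δ0−h0·(2M0+M1)/6=-1015/141
seg 1: a=-4, c=M1/2=169/47, d=(M2−M1)/(6·3)=-778/1269, b=Δ1−h1·(2M1+M2)/6=-508/141
seg 2: a=1, c=M2/2=-271/141, d=(M3−M2)/(6·2)=67/188, b=Δ2−h2·(2M2+M3)/6=200/141
seg 3: a=-1, c=M3/2=61/282, d=(M4−M3)/(6·2)=79/564, b=Δ3−h3·(2M3+M4)/6=-281/141
seg 4: a=-3, c=M4/2=149/141, d=(M5−M4)/(6·3)=-149/1269, b=Δ4−h4·(2M4+M5)/6=26/47
t_q=35/4 → seg 4, τ=3/4; S=-3+26/47·τ+149/141·τ²+-149/1269·τ³=-6137/3008

  seg 0: a=2 b=-1015/141 c=0 d=169/141
  seg 1: a=-4 b=-508/141 c=169/47 d=-778/1269
  seg 2: a=1 b=200/141 c=-271/141 d=67/188
  seg 3: a=-1 b=-281/141 c=61/282 d=79/564
  seg 4: a=-3 b=26/47 c=149/141 d=-149/1269
S(35/4) = -6137/3008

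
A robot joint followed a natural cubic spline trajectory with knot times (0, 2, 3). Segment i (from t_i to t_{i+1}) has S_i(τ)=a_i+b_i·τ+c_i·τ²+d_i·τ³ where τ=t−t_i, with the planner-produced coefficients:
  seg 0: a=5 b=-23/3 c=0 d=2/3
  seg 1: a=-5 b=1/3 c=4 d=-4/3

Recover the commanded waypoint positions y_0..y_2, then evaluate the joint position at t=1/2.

y_0 = S_0(0) = a_0 = 5
y_1 = S_1(0) = a_1 = -5
y_2 = S_1(1) = -2
t_q=1/2 is in segment 0 (τ=1/2); S_0(τ)=5/4

y_0=5 y_1=-5 y_2=-2
S(1/2) = 5/4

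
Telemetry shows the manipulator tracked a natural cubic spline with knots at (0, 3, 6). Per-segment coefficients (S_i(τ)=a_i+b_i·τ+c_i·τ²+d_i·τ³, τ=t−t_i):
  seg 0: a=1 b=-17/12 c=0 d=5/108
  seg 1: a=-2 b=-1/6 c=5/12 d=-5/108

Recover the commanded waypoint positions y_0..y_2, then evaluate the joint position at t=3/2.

y_0=1 y_1=-2 y_2=0
S(3/2) = -31/32

y_0 = S_0(0) = a_0 = 1
y_1 = S_1(0) = a_1 = -2
y_2 = S_1(3) = 0
t_q=3/2 is in segment 0 (τ=3/2); S_0(τ)=-31/32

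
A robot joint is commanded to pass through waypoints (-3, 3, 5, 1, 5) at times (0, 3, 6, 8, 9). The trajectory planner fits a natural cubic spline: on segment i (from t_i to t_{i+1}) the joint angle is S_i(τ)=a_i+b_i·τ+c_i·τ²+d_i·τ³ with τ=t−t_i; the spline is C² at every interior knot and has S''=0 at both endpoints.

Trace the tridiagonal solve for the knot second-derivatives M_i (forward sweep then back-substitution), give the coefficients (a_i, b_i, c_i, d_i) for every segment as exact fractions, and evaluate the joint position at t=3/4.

  seg 0: a=-3 b=604/309 c=0 d=14/2781
  seg 1: a=3 b=646/309 c=14/309 d=-482/2781
  seg 2: a=5 b=-716/309 c=-156/103 d=517/618
  seg 3: a=1 b=514/309 c=361/103 d=-361/309
S(3/4) = -5049/3296

Δ: Δ0=2, Δ1=2/3, Δ2=-2, Δ3=4
row 1: diag=12, rhs=-8; c'=1/4, d'=-2/3
row 2: denom=10−3·1/4=37/4; d'=(-16−3·-2/3)/(37/4)=-56/37
row 3: denom=6−2·8/37=206/37; d'=(36−2·-56/37)/(206/37)=722/103
back: M3=722/103
back: M2=-56/37−8/37·722/103=-312/103
back: M1=-2/3−1/4·-312/103=28/309
M: M0=0, M1=28/309, M2=-312/103, M3=722/103, M4=0
seg 0: a=-3, c=M0/2=0, d=(M1−M0)/(6·3)=14/2781, b=Δ0−h0·(2M0+M1)/6=604/309
seg 1: a=3, c=M1/2=14/309, d=(M2−M1)/(6·3)=-482/2781, b=Δ1−h1·(2M1+M2)/6=646/309
seg 2: a=5, c=M2/2=-156/103, d=(M3−M2)/(6·2)=517/618, b=Δ2−h2·(2M2+M3)/6=-716/309
seg 3: a=1, c=M3/2=361/103, d=(M4−M3)/(6·1)=-361/309, b=Δ3−h3·(2M3+M4)/6=514/309
t_q=3/4 → seg 0, τ=3/4; S=-3+604/309·τ+0·τ²+14/2781·τ³=-5049/3296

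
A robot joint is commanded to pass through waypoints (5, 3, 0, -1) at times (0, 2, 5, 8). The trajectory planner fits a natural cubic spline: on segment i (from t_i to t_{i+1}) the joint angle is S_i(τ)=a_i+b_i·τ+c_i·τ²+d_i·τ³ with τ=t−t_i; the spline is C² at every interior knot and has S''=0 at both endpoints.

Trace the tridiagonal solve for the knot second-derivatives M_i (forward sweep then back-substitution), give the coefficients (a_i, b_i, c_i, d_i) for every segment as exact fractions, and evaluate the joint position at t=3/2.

Δ: Δ0=-1, Δ1=-1, Δ2=-1/3
row 1: diag=10, rhs=0; c'=3/10, d'=0
row 2: denom=12−3·3/10=111/10; d'=(4−3·0)/(111/10)=40/111
back: M2=40/111
back: M1=0−3/10·40/111=-4/37
M: M0=0, M1=-4/37, M2=40/111, M3=0
seg 0: a=5, c=M0/2=0, d=(M1−M0)/(6·2)=-1/111, b=Δ0−h0·(2M0+M1)/6=-107/111
seg 1: a=3, c=M1/2=-2/37, d=(M2−M1)/(6·3)=26/999, b=Δ1−h1·(2M1+M2)/6=-119/111
seg 2: a=0, c=M2/2=20/111, d=(M3−M2)/(6·3)=-20/999, b=Δ2−h2·(2M2+M3)/6=-77/111
t_q=3/2 → seg 0, τ=3/2; S=5+-107/111·τ+0·τ²+-1/111·τ³=1043/296

  seg 0: a=5 b=-107/111 c=0 d=-1/111
  seg 1: a=3 b=-119/111 c=-2/37 d=26/999
  seg 2: a=0 b=-77/111 c=20/111 d=-20/999
S(3/2) = 1043/296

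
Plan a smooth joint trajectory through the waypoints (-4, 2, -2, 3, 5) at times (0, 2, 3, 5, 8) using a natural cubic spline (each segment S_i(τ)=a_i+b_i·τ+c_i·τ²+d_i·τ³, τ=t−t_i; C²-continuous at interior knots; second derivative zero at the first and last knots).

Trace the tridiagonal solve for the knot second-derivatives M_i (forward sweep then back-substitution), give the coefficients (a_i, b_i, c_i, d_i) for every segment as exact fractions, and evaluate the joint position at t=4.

  seg 0: a=-4 b=2849/489 c=0 d=-691/978
  seg 1: a=2 b=-1297/489 c=-691/163 d=1414/489
  seg 2: a=-2 b=-1201/489 c=723/163 d=-3829/3912
  seg 3: a=3 b=3463/978 c=-937/652 d=937/5868
S(4) = -1303/1304

Δ: Δ0=3, Δ1=-4, Δ2=5/2, Δ3=2/3
row 1: diag=6, rhs=-42; c'=1/6, d'=-7
row 2: denom=6−1·1/6=35/6; d'=(39−1·-7)/(35/6)=276/35
row 3: denom=10−2·12/35=326/35; d'=(-11−2·276/35)/(326/35)=-937/326
back: M3=-937/326
back: M2=276/35−12/35·-937/326=1446/163
back: M1=-7−1/6·1446/163=-1382/163
M: M0=0, M1=-1382/163, M2=1446/163, M3=-937/326, M4=0
seg 0: a=-4, c=M0/2=0, d=(M1−M0)/(6·2)=-691/978, b=Δ0−h0·(2M0+M1)/6=2849/489
seg 1: a=2, c=M1/2=-691/163, d=(M2−M1)/(6·1)=1414/489, b=Δ1−h1·(2M1+M2)/6=-1297/489
seg 2: a=-2, c=M2/2=723/163, d=(M3−M2)/(6·2)=-3829/3912, b=Δ2−h2·(2M2+M3)/6=-1201/489
seg 3: a=3, c=M3/2=-937/652, d=(M4−M3)/(6·3)=937/5868, b=Δ3−h3·(2M3+M4)/6=3463/978
t_q=4 → seg 2, τ=1; S=-2+-1201/489·τ+723/163·τ²+-3829/3912·τ³=-1303/1304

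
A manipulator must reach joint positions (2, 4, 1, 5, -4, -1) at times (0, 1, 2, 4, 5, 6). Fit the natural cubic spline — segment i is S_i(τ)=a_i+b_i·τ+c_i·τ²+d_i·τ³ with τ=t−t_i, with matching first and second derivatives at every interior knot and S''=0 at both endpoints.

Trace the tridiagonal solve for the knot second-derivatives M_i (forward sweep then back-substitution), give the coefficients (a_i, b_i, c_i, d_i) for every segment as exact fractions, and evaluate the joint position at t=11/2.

  seg 0: a=2 b=19/5 c=0 d=-9/5
  seg 1: a=4 b=-8/5 c=-27/5 d=4
  seg 2: a=1 b=-2/5 c=33/5 d=-27/10
  seg 3: a=5 b=-32/5 c=-48/5 d=7
  seg 4: a=-4 b=-23/5 c=57/5 d=-19/5
S(11/2) = -157/40

Δ: Δ0=2, Δ1=-3, Δ2=2, Δ3=-9, Δ4=3
row 1: diag=4, rhs=-30; c'=1/4, d'=-15/2
row 2: denom=6−1·1/4=23/4; d'=(30−1·-15/2)/(23/4)=150/23
row 3: denom=6−2·8/23=122/23; d'=(-66−2·150/23)/(122/23)=-909/61
row 4: denom=4−1·23/122=465/122; d'=(72−1·-909/61)/(465/122)=114/5
back: M4=114/5
back: M3=-909/61−23/122·114/5=-96/5
back: M2=150/23−8/23·-96/5=66/5
back: M1=-15/2−1/4·66/5=-54/5
M: M0=0, M1=-54/5, M2=66/5, M3=-96/5, M4=114/5, M5=0
seg 0: a=2, c=M0/2=0, d=(M1−M0)/(6·1)=-9/5, b=Δ0−h0·(2M0+M1)/6=19/5
seg 1: a=4, c=M1/2=-27/5, d=(M2−M1)/(6·1)=4, b=Δ1−h1·(2M1+M2)/6=-8/5
seg 2: a=1, c=M2/2=33/5, d=(M3−M2)/(6·2)=-27/10, b=Δ2−h2·(2M2+M3)/6=-2/5
seg 3: a=5, c=M3/2=-48/5, d=(M4−M3)/(6·1)=7, b=Δ3−h3·(2M3+M4)/6=-32/5
seg 4: a=-4, c=M4/2=57/5, d=(M5−M4)/(6·1)=-19/5, b=Δ4−h4·(2M4+M5)/6=-23/5
t_q=11/2 → seg 4, τ=1/2; S=-4+-23/5·τ+57/5·τ²+-19/5·τ³=-157/40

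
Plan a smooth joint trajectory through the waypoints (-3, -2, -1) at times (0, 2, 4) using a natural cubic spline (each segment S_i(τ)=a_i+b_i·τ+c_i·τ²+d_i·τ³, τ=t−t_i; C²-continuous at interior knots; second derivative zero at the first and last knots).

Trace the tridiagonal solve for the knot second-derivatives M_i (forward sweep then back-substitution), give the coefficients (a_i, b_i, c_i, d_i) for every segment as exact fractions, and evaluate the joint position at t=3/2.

Δ: Δ0=1/2, Δ1=1/2
row 1: diag=8, rhs=0; c'=1/4, d'=0
back: M1=0
M: M0=0, M1=0, M2=0
seg 0: a=-3, c=M0/2=0, d=(M1−M0)/(6·2)=0, b=Δ0−h0·(2M0+M1)/6=1/2
seg 1: a=-2, c=M1/2=0, d=(M2−M1)/(6·2)=0, b=Δ1−h1·(2M1+M2)/6=1/2
t_q=3/2 → seg 0, τ=3/2; S=-3+1/2·τ+0·τ²+0·τ³=-9/4

  seg 0: a=-3 b=1/2 c=0 d=0
  seg 1: a=-2 b=1/2 c=0 d=0
S(3/2) = -9/4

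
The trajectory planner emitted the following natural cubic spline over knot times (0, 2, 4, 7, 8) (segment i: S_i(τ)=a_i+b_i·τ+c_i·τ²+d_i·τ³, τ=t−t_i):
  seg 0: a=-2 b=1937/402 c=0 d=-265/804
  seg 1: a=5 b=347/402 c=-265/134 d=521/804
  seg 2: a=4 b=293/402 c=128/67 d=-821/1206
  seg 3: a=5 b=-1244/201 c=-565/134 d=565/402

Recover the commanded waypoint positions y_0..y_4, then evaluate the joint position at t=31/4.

y_0 = S_0(0) = a_0 = -2
y_1 = S_1(0) = a_1 = 5
y_2 = S_2(0) = a_2 = 4
y_3 = S_3(0) = a_3 = 5
y_4 = S_3(1) = -4
t_q=31/4 is in segment 3 (τ=3/4); S_3(τ)=-12183/8576

y_0=-2 y_1=5 y_2=4 y_3=5 y_4=-4
S(31/4) = -12183/8576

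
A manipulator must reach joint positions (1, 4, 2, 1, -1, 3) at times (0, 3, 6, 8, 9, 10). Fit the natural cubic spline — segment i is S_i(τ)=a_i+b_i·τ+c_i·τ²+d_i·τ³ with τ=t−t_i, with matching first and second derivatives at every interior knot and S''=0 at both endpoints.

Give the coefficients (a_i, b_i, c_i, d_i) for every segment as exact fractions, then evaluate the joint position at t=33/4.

Δ: Δ0=1, Δ1=-2/3, Δ2=-1/2, Δ3=-2, Δ4=4
row 1: diag=12, rhs=-10; c'=1/4, d'=-5/6
row 2: denom=10−3·1/4=37/4; d'=(1−3·-5/6)/(37/4)=14/37
row 3: denom=6−2·8/37=206/37; d'=(-9−2·14/37)/(206/37)=-361/206
row 4: denom=4−1·37/206=787/206; d'=(36−1·-361/206)/(787/206)=7777/787
back: M4=7777/787
back: M3=-361/206−37/206·7777/787=-2776/787
back: M2=14/37−8/37·-2776/787=898/787
back: M1=-5/6−1/4·898/787=-2641/2361
M: M0=0, M1=-2641/2361, M2=898/787, M3=-2776/787, M4=7777/787, M5=0
seg 0: a=1, c=M0/2=0, d=(M1−M0)/(6·3)=-2641/42498, b=Δ0−h0·(2M0+M1)/6=7363/4722
seg 1: a=4, c=M1/2=-2641/4722, d=(M2−M1)/(6·3)=5335/42498, b=Δ1−h1·(2M1+M2)/6=-280/2361
seg 2: a=2, c=M2/2=449/787, d=(M3−M2)/(6·2)=-1837/4722, b=Δ2−h2·(2M2+M3)/6=-401/4722
seg 3: a=1, c=M3/2=-1388/787, d=(M4−M3)/(6·1)=10553/4722, b=Δ3−h3·(2M3+M4)/6=-11669/4722
seg 4: a=-1, c=M4/2=7777/1574, d=(M5−M4)/(6·1)=-7777/4722, b=Δ4−h4·(2M4+M5)/6=1667/2361
t_q=33/4 → seg 3, τ=1/4; S=1+-11669/4722·τ+-1388/787·τ²+10553/4722·τ³=30915/100736

  seg 0: a=1 b=7363/4722 c=0 d=-2641/42498
  seg 1: a=4 b=-280/2361 c=-2641/4722 d=5335/42498
  seg 2: a=2 b=-401/4722 c=449/787 d=-1837/4722
  seg 3: a=1 b=-11669/4722 c=-1388/787 d=10553/4722
  seg 4: a=-1 b=1667/2361 c=7777/1574 d=-7777/4722
S(33/4) = 30915/100736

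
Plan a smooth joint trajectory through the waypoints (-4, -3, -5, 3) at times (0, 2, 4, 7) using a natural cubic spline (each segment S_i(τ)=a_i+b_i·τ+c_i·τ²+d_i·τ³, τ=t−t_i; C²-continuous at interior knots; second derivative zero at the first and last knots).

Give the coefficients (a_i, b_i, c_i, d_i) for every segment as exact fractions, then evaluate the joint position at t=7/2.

Δ: Δ0=1/2, Δ1=-1, Δ2=8/3
row 1: diag=8, rhs=-9; c'=1/4, d'=-9/8
row 2: denom=10−2·1/4=19/2; d'=(22−2·-9/8)/(19/2)=97/38
back: M2=97/38
back: M1=-9/8−1/4·97/38=-67/38
M: M0=0, M1=-67/38, M2=97/38, M3=0
seg 0: a=-4, c=M0/2=0, d=(M1−M0)/(6·2)=-67/456, b=Δ0−h0·(2M0+M1)/6=62/57
seg 1: a=-3, c=M1/2=-67/76, d=(M2−M1)/(6·2)=41/114, b=Δ1−h1·(2M1+M2)/6=-77/114
seg 2: a=-5, c=M2/2=97/76, d=(M3−M2)/(6·3)=-97/684, b=Δ2−h2·(2M2+M3)/6=13/114
t_q=7/2 → seg 1, τ=3/2; S=-3+-77/114·τ+-67/76·τ²+41/114·τ³=-727/152

  seg 0: a=-4 b=62/57 c=0 d=-67/456
  seg 1: a=-3 b=-77/114 c=-67/76 d=41/114
  seg 2: a=-5 b=13/114 c=97/76 d=-97/684
S(7/2) = -727/152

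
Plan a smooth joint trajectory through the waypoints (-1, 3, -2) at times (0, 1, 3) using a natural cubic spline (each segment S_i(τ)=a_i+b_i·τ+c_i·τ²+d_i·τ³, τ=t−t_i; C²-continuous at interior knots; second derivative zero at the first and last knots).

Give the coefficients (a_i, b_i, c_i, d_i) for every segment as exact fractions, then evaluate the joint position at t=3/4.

Δ: Δ0=4, Δ1=-5/2
row 1: diag=6, rhs=-39; c'=1/3, d'=-13/2
back: M1=-13/2
M: M0=0, M1=-13/2, M2=0
seg 0: a=-1, c=M0/2=0, d=(M1−M0)/(6·1)=-13/12, b=Δ0−h0·(2M0+M1)/6=61/12
seg 1: a=3, c=M1/2=-13/4, d=(M2−M1)/(6·2)=13/24, b=Δ1−h1·(2M1+M2)/6=11/6
t_q=3/4 → seg 0, τ=3/4; S=-1+61/12·τ+0·τ²+-13/12·τ³=603/256

  seg 0: a=-1 b=61/12 c=0 d=-13/12
  seg 1: a=3 b=11/6 c=-13/4 d=13/24
S(3/4) = 603/256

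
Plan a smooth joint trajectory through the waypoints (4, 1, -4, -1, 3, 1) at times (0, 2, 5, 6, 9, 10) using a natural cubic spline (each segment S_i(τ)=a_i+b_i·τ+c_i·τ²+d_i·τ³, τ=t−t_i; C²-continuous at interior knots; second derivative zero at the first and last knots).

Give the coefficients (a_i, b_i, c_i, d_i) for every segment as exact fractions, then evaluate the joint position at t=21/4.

  seg 0: a=4 b=-2689/2550 c=0 d=-142/1275
  seg 1: a=1 b=-6097/2550 c=-284/425 d=6959/22950
  seg 2: a=-4 b=134/75 c=1051/510 d=-2161/2550
  seg 3: a=-1 b=2861/850 c=-614/1275 d=-1499/22950
  seg 4: a=3 b=-547/425 c=-909/850 d=303/850
S(21/4) = -37403/10880

Δ: Δ0=-3/2, Δ1=-5/3, Δ2=3, Δ3=4/3, Δ4=-2
row 1: diag=10, rhs=-1; c'=3/10, d'=-1/10
row 2: denom=8−3·3/10=71/10; d'=(28−3·-1/10)/(71/10)=283/71
row 3: denom=8−1·10/71=558/71; d'=(-10−1·283/71)/(558/71)=-331/186
row 4: denom=8−3·71/186=425/62; d'=(-20−3·-331/186)/(425/62)=-909/425
back: M4=-909/425
back: M3=-331/186−71/186·-909/425=-1228/1275
back: M2=283/71−10/71·-1228/1275=1051/255
back: M1=-1/10−3/10·1051/255=-568/425
M: M0=0, M1=-568/425, M2=1051/255, M3=-1228/1275, M4=-909/425, M5=0
seg 0: a=4, c=M0/2=0, d=(M1−M0)/(6·2)=-142/1275, b=Δ0−h0·(2M0+M1)/6=-2689/2550
seg 1: a=1, c=M1/2=-284/425, d=(M2−M1)/(6·3)=6959/22950, b=Δ1−h1·(2M1+M2)/6=-6097/2550
seg 2: a=-4, c=M2/2=1051/510, d=(M3−M2)/(6·1)=-2161/2550, b=Δ2−h2·(2M2+M3)/6=134/75
seg 3: a=-1, c=M3/2=-614/1275, d=(M4−M3)/(6·3)=-1499/22950, b=Δ3−h3·(2M3+M4)/6=2861/850
seg 4: a=3, c=M4/2=-909/850, d=(M5−M4)/(6·1)=303/850, b=Δ4−h4·(2M4+M5)/6=-547/425
t_q=21/4 → seg 2, τ=1/4; S=-4+134/75·τ+1051/510·τ²+-2161/2550·τ³=-37403/10880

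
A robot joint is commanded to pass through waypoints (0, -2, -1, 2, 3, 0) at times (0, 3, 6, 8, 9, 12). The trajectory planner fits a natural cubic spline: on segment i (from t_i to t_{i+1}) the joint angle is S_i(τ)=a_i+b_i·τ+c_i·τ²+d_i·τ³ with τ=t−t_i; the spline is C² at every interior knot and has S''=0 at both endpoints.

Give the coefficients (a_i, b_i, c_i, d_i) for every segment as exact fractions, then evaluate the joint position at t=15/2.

Δ: Δ0=-2/3, Δ1=1/3, Δ2=3/2, Δ3=1, Δ4=-1
row 1: diag=12, rhs=6; c'=1/4, d'=1/2
row 2: denom=10−3·1/4=37/4; d'=(7−3·1/2)/(37/4)=22/37
row 3: denom=6−2·8/37=206/37; d'=(-3−2·22/37)/(206/37)=-155/206
row 4: denom=8−1·37/206=1611/206; d'=(-12−1·-155/206)/(1611/206)=-2317/1611
back: M4=-2317/1611
back: M3=-155/206−37/206·-2317/1611=-796/1611
back: M2=22/37−8/37·-796/1611=1130/1611
back: M1=1/2−1/4·1130/1611=523/1611
M: M0=0, M1=523/1611, M2=1130/1611, M3=-796/1611, M4=-2317/1611, M5=0
seg 0: a=0, c=M0/2=0, d=(M1−M0)/(6·3)=523/28998, b=Δ0−h0·(2M0+M1)/6=-2671/3222
seg 1: a=-2, c=M1/2=523/3222, d=(M2−M1)/(6·3)=607/28998, b=Δ1−h1·(2M1+M2)/6=-551/1611
seg 2: a=-1, c=M2/2=565/1611, d=(M3−M2)/(6·2)=-107/1074, b=Δ2−h2·(2M2+M3)/6=3857/3222
seg 3: a=2, c=M3/2=-398/1611, d=(M4−M3)/(6·1)=-169/1074, b=Δ3−h3·(2M3+M4)/6=4525/3222
seg 4: a=3, c=M4/2=-2317/3222, d=(M5−M4)/(6·3)=2317/28998, b=Δ4−h4·(2M4+M5)/6=706/1611
t_q=15/2 → seg 2, τ=3/2; S=-1+3857/3222·τ+565/1611·τ²+-107/1074·τ³=10727/8592

  seg 0: a=0 b=-2671/3222 c=0 d=523/28998
  seg 1: a=-2 b=-551/1611 c=523/3222 d=607/28998
  seg 2: a=-1 b=3857/3222 c=565/1611 d=-107/1074
  seg 3: a=2 b=4525/3222 c=-398/1611 d=-169/1074
  seg 4: a=3 b=706/1611 c=-2317/3222 d=2317/28998
S(15/2) = 10727/8592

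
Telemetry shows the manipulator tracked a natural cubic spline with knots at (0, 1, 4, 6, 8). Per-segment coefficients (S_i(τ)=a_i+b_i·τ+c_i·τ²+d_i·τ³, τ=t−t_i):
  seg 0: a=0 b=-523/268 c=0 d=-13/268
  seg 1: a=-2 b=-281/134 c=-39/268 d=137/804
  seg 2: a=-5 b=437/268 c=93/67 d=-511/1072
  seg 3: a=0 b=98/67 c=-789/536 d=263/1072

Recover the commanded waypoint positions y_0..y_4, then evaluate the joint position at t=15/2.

y_0 = S_0(0) = a_0 = 0
y_1 = S_1(0) = a_1 = -2
y_2 = S_2(0) = a_2 = -5
y_3 = S_3(0) = a_3 = 0
y_4 = S_3(2) = -1
t_q=15/2 is in segment 3 (τ=3/2); S_3(τ)=-2487/8576

y_0=0 y_1=-2 y_2=-5 y_3=0 y_4=-1
S(15/2) = -2487/8576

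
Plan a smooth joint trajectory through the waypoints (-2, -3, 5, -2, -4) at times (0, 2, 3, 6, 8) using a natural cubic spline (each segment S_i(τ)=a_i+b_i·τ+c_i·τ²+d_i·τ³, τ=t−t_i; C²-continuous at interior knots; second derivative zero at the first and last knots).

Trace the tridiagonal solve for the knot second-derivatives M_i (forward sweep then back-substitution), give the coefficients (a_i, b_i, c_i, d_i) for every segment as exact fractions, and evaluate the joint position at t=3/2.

  seg 0: a=-2 b=-4889/1248 c=0 d=4265/4992
  seg 1: a=-3 b=3953/624 c=4265/832 d=-8639/2496
  seg 2: a=5 b=15485/2496 c=-2187/416 d=463/576
  seg 3: a=-2 b=-2269/624 c=1645/832 d=-1645/4992
S(3/2) = -66463/13312

Δ: Δ0=-1/2, Δ1=8, Δ2=-7/3, Δ3=-1
row 1: diag=6, rhs=51; c'=1/6, d'=17/2
row 2: denom=8−1·1/6=47/6; d'=(-62−1·17/2)/(47/6)=-9
row 3: denom=10−3·18/47=416/47; d'=(8−3·-9)/(416/47)=1645/416
back: M3=1645/416
back: M2=-9−18/47·1645/416=-2187/208
back: M1=17/2−1/6·-2187/208=4265/416
M: M0=0, M1=4265/416, M2=-2187/208, M3=1645/416, M4=0
seg 0: a=-2, c=M0/2=0, d=(M1−M0)/(6·2)=4265/4992, b=Δ0−h0·(2M0+M1)/6=-4889/1248
seg 1: a=-3, c=M1/2=4265/832, d=(M2−M1)/(6·1)=-8639/2496, b=Δ1−h1·(2M1+M2)/6=3953/624
seg 2: a=5, c=M2/2=-2187/416, d=(M3−M2)/(6·3)=463/576, b=Δ2−h2·(2M2+M3)/6=15485/2496
seg 3: a=-2, c=M3/2=1645/832, d=(M4−M3)/(6·2)=-1645/4992, b=Δ3−h3·(2M3+M4)/6=-2269/624
t_q=3/2 → seg 0, τ=3/2; S=-2+-4889/1248·τ+0·τ²+4265/4992·τ³=-66463/13312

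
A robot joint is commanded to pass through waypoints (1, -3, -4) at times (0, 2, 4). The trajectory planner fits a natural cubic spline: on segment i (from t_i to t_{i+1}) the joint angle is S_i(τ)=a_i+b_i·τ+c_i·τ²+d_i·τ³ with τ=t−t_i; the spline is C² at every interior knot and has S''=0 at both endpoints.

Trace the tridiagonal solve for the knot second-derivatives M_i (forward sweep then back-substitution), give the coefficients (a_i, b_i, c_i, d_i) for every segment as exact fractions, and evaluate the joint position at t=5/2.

Δ: Δ0=-2, Δ1=-1/2
row 1: diag=8, rhs=9; c'=1/4, d'=9/8
back: M1=9/8
M: M0=0, M1=9/8, M2=0
seg 0: a=1, c=M0/2=0, d=(M1−M0)/(6·2)=3/32, b=Δ0−h0·(2M0+M1)/6=-19/8
seg 1: a=-3, c=M1/2=9/16, d=(M2−M1)/(6·2)=-3/32, b=Δ1−h1·(2M1+M2)/6=-5/4
t_q=5/2 → seg 1, τ=1/2; S=-3+-5/4·τ+9/16·τ²+-3/32·τ³=-895/256

  seg 0: a=1 b=-19/8 c=0 d=3/32
  seg 1: a=-3 b=-5/4 c=9/16 d=-3/32
S(5/2) = -895/256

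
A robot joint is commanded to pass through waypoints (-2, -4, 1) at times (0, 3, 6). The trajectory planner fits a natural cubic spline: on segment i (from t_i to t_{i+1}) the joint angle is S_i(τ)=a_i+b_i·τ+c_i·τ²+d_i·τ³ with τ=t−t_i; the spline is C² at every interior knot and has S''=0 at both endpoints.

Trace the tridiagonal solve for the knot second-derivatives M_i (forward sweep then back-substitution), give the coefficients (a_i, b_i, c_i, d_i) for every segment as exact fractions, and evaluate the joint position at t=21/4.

  seg 0: a=-2 b=-5/4 c=0 d=7/108
  seg 1: a=-4 b=1/2 c=7/12 d=-7/108
S(21/4) = -169/256

Δ: Δ0=-2/3, Δ1=5/3
row 1: diag=12, rhs=14; c'=1/4, d'=7/6
back: M1=7/6
M: M0=0, M1=7/6, M2=0
seg 0: a=-2, c=M0/2=0, d=(M1−M0)/(6·3)=7/108, b=Δ0−h0·(2M0+M1)/6=-5/4
seg 1: a=-4, c=M1/2=7/12, d=(M2−M1)/(6·3)=-7/108, b=Δ1−h1·(2M1+M2)/6=1/2
t_q=21/4 → seg 1, τ=9/4; S=-4+1/2·τ+7/12·τ²+-7/108·τ³=-169/256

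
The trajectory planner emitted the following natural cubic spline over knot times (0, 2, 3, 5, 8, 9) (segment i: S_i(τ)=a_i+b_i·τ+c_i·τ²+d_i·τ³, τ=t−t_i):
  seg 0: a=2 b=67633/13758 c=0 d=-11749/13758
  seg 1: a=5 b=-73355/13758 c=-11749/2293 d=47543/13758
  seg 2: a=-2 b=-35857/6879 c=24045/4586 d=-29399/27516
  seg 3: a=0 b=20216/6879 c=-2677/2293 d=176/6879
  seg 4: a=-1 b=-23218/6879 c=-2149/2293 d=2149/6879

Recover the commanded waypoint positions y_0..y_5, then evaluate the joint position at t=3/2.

y_0=2 y_1=5 y_2=-2 y_3=0 y_4=-1 y_5=-5
S(3/2) = 238167/36688

y_0 = S_0(0) = a_0 = 2
y_1 = S_1(0) = a_1 = 5
y_2 = S_2(0) = a_2 = -2
y_3 = S_3(0) = a_3 = 0
y_4 = S_4(0) = a_4 = -1
y_5 = S_4(1) = -5
t_q=3/2 is in segment 0 (τ=3/2); S_0(τ)=238167/36688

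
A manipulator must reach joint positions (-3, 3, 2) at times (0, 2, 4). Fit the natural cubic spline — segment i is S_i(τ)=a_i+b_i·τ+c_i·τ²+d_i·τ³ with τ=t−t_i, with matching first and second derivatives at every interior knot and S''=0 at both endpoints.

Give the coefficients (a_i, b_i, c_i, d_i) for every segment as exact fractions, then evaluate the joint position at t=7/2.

Δ: Δ0=3, Δ1=-1/2
row 1: diag=8, rhs=-21; c'=1/4, d'=-21/8
back: M1=-21/8
M: M0=0, M1=-21/8, M2=0
seg 0: a=-3, c=M0/2=0, d=(M1−M0)/(6·2)=-7/32, b=Δ0−h0·(2M0+M1)/6=31/8
seg 1: a=3, c=M1/2=-21/16, d=(M2−M1)/(6·2)=7/32, b=Δ1−h1·(2M1+M2)/6=5/4
t_q=7/2 → seg 1, τ=3/2; S=3+5/4·τ+-21/16·τ²+7/32·τ³=681/256

  seg 0: a=-3 b=31/8 c=0 d=-7/32
  seg 1: a=3 b=5/4 c=-21/16 d=7/32
S(7/2) = 681/256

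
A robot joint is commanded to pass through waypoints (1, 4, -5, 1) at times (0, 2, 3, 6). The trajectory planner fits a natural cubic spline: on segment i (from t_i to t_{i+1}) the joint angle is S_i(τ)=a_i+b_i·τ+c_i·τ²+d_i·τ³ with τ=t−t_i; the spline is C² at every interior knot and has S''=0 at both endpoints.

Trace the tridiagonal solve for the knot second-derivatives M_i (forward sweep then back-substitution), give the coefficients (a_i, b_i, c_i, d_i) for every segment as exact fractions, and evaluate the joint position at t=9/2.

Δ: Δ0=3/2, Δ1=-9, Δ2=2
row 1: diag=6, rhs=-63; c'=1/6, d'=-21/2
row 2: denom=8−1·1/6=47/6; d'=(66−1·-21/2)/(47/6)=459/47
back: M2=459/47
back: M1=-21/2−1/6·459/47=-570/47
M: M0=0, M1=-570/47, M2=459/47, M3=0
seg 0: a=1, c=M0/2=0, d=(M1−M0)/(6·2)=-95/94, b=Δ0−h0·(2M0+M1)/6=521/94
seg 1: a=4, c=M1/2=-285/47, d=(M2−M1)/(6·1)=343/94, b=Δ1−h1·(2M1+M2)/6=-619/94
seg 2: a=-5, c=M2/2=459/94, d=(M3−M2)/(6·3)=-51/94, b=Δ2−h2·(2M2+M3)/6=-365/47
t_q=9/2 → seg 2, τ=3/2; S=-5+-365/47·τ+459/94·τ²+-51/94·τ³=-5635/752

  seg 0: a=1 b=521/94 c=0 d=-95/94
  seg 1: a=4 b=-619/94 c=-285/47 d=343/94
  seg 2: a=-5 b=-365/47 c=459/94 d=-51/94
S(9/2) = -5635/752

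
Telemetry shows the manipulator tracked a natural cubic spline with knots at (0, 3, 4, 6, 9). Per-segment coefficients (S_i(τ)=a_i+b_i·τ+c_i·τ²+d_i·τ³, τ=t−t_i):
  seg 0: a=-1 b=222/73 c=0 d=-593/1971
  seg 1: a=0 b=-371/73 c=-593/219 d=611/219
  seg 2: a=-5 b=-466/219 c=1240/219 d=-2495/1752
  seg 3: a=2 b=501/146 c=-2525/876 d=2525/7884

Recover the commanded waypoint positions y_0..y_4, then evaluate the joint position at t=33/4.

y_0 = S_0(0) = a_0 = -1
y_1 = S_1(0) = a_1 = 0
y_2 = S_2(0) = a_2 = -5
y_3 = S_3(0) = a_3 = 2
y_4 = S_3(3) = -5
t_q=33/4 is in segment 3 (τ=9/4); S_3(τ)=-22861/18688

y_0=-1 y_1=0 y_2=-5 y_3=2 y_4=-5
S(33/4) = -22861/18688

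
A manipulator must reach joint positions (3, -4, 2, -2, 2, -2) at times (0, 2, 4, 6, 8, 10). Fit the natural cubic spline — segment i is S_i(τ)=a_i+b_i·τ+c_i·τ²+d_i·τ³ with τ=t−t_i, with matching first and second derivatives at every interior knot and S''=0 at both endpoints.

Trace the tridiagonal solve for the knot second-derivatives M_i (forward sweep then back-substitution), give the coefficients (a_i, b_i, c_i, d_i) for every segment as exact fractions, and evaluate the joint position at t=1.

  seg 0: a=3 b=-2381/418 c=0 d=459/836
  seg 1: a=-4 b=373/418 c=1377/418 d=-1873/1672
  seg 2: a=2 b=131/209 c=-2865/836 d=93/88
  seg 3: a=-2 b=-167/418 c=609/209 d=-1433/1672
  seg 4: a=2 b=203/209 c=-1863/836 d=621/1672
S(1) = -1795/836

Δ: Δ0=-7/2, Δ1=3, Δ2=-2, Δ3=2, Δ4=-2
row 1: diag=8, rhs=39; c'=1/4, d'=39/8
row 2: denom=8−2·1/4=15/2; d'=(-30−2·39/8)/(15/2)=-53/10
row 3: denom=8−2·4/15=112/15; d'=(24−2·-53/10)/(112/15)=519/112
row 4: denom=8−2·15/56=209/28; d'=(-24−2·519/112)/(209/28)=-1863/418
back: M4=-1863/418
back: M3=519/112−15/56·-1863/418=1218/209
back: M2=-53/10−4/15·1218/209=-2865/418
back: M1=39/8−1/4·-2865/418=1377/209
M: M0=0, M1=1377/209, M2=-2865/418, M3=1218/209, M4=-1863/418, M5=0
seg 0: a=3, c=M0/2=0, d=(M1−M0)/(6·2)=459/836, b=Δ0−h0·(2M0+M1)/6=-2381/418
seg 1: a=-4, c=M1/2=1377/418, d=(M2−M1)/(6·2)=-1873/1672, b=Δ1−h1·(2M1+M2)/6=373/418
seg 2: a=2, c=M2/2=-2865/836, d=(M3−M2)/(6·2)=93/88, b=Δ2−h2·(2M2+M3)/6=131/209
seg 3: a=-2, c=M3/2=609/209, d=(M4−M3)/(6·2)=-1433/1672, b=Δ3−h3·(2M3+M4)/6=-167/418
seg 4: a=2, c=M4/2=-1863/836, d=(M5−M4)/(6·2)=621/1672, b=Δ4−h4·(2M4+M5)/6=203/209
t_q=1 → seg 0, τ=1; S=3+-2381/418·τ+0·τ²+459/836·τ³=-1795/836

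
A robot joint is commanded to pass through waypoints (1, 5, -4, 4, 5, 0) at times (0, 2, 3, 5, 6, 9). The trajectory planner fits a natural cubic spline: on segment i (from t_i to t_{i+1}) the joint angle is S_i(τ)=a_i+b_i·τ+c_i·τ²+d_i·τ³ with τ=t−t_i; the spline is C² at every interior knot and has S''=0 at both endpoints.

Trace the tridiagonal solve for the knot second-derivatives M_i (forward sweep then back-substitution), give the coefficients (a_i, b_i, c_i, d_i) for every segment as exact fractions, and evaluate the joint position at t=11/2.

Δ: Δ0=2, Δ1=-9, Δ2=4, Δ3=1, Δ4=-5/3
row 1: diag=6, rhs=-66; c'=1/6, d'=-11
row 2: denom=6−1·1/6=35/6; d'=(78−1·-11)/(35/6)=534/35
row 3: denom=6−2·12/35=186/35; d'=(-18−2·534/35)/(186/35)=-283/31
row 4: denom=8−1·35/186=1453/186; d'=(-16−1·-283/31)/(1453/186)=-1278/1453
back: M4=-1278/1453
back: M3=-283/31−35/186·-1278/1453=-13024/1453
back: M2=534/35−12/35·-13024/1453=26634/1453
back: M1=-11−1/6·26634/1453=-20422/1453
M: M0=0, M1=-20422/1453, M2=26634/1453, M3=-13024/1453, M4=-1278/1453, M5=0
seg 0: a=1, c=M0/2=0, d=(M1−M0)/(6·2)=-10211/8718, b=Δ0−h0·(2M0+M1)/6=29140/4359
seg 1: a=5, c=M1/2=-10211/1453, d=(M2−M1)/(6·1)=23528/4359, b=Δ1−h1·(2M1+M2)/6=-32126/4359
seg 2: a=-4, c=M2/2=13317/1453, d=(M3−M2)/(6·2)=-19829/8718, b=Δ2−h2·(2M2+M3)/6=-22808/4359
seg 3: a=4, c=M3/2=-6512/1453, d=(M4−M3)/(6·1)=5873/4359, b=Δ3−h3·(2M3+M4)/6=18022/4359
seg 4: a=5, c=M4/2=-639/1453, d=(M5−M4)/(6·3)=71/1453, b=Δ4−h4·(2M4+M5)/6=-3431/4359
t_q=11/2 → seg 3, τ=1/2; S=4+18022/4359·τ+-6512/1453·τ²+5873/4359·τ³=59459/11624

  seg 0: a=1 b=29140/4359 c=0 d=-10211/8718
  seg 1: a=5 b=-32126/4359 c=-10211/1453 d=23528/4359
  seg 2: a=-4 b=-22808/4359 c=13317/1453 d=-19829/8718
  seg 3: a=4 b=18022/4359 c=-6512/1453 d=5873/4359
  seg 4: a=5 b=-3431/4359 c=-639/1453 d=71/1453
S(11/2) = 59459/11624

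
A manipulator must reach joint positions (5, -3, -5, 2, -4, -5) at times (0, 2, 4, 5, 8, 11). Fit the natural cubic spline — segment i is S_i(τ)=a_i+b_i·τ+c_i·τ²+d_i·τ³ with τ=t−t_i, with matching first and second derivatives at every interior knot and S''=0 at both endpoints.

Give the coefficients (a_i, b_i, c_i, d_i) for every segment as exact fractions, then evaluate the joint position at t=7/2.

Δ: Δ0=-4, Δ1=-1, Δ2=7, Δ3=-2, Δ4=-1/3
row 1: diag=8, rhs=18; c'=1/4, d'=9/4
row 2: denom=6−2·1/4=11/2; d'=(48−2·9/4)/(11/2)=87/11
row 3: denom=8−1·2/11=86/11; d'=(-54−1·87/11)/(86/11)=-681/86
row 4: denom=12−3·33/86=933/86; d'=(10−3·-681/86)/(933/86)=2903/933
back: M4=2903/933
back: M3=-681/86−33/86·2903/933=-2834/311
back: M2=87/11−2/11·-2834/311=2975/311
back: M1=9/4−1/4·2975/311=-44/311
M: M0=0, M1=-44/311, M2=2975/311, M3=-2834/311, M4=2903/933, M5=0
seg 0: a=5, c=M0/2=0, d=(M1−M0)/(6·2)=-11/933, b=Δ0−h0·(2M0+M1)/6=-3688/933
seg 1: a=-3, c=M1/2=-22/311, d=(M2−M1)/(6·2)=3019/3732, b=Δ1−h1·(2M1+M2)/6=-3820/933
seg 2: a=-5, c=M2/2=2975/622, d=(M3−M2)/(6·1)=-5809/1866, b=Δ2−h2·(2M2+M3)/6=4973/933
seg 3: a=2, c=M3/2=-1417/311, d=(M4−M3)/(6·3)=11405/16794, b=Δ3−h3·(2M3+M4)/6=10369/1866
seg 4: a=-4, c=M4/2=2903/1866, d=(M5−M4)/(6·3)=-2903/16794, b=Δ4−h4·(2M4+M5)/6=-3214/933
t_q=7/2 → seg 1, τ=3/2; S=-3+-3820/933·τ+-22/311·τ²+3019/3732·τ³=-65389/9952

  seg 0: a=5 b=-3688/933 c=0 d=-11/933
  seg 1: a=-3 b=-3820/933 c=-22/311 d=3019/3732
  seg 2: a=-5 b=4973/933 c=2975/622 d=-5809/1866
  seg 3: a=2 b=10369/1866 c=-1417/311 d=11405/16794
  seg 4: a=-4 b=-3214/933 c=2903/1866 d=-2903/16794
S(7/2) = -65389/9952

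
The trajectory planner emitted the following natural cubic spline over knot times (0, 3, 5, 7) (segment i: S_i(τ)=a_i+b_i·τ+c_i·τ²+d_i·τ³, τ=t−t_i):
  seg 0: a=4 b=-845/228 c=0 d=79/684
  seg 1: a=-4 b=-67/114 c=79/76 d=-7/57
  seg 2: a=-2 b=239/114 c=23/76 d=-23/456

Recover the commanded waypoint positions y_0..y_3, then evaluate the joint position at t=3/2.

y_0 = S_0(0) = a_0 = 4
y_1 = S_1(0) = a_1 = -4
y_2 = S_2(0) = a_2 = -2
y_3 = S_2(2) = 3
t_q=3/2 is in segment 0 (τ=3/2); S_0(τ)=-711/608

y_0=4 y_1=-4 y_2=-2 y_3=3
S(3/2) = -711/608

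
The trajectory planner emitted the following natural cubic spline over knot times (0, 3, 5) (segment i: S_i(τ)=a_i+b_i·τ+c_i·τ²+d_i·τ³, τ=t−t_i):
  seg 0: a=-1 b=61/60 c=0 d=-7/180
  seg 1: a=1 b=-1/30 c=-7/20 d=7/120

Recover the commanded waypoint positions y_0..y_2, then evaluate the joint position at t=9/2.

y_0 = S_0(0) = a_0 = -1
y_1 = S_1(0) = a_1 = 1
y_2 = S_1(2) = 0
t_q=9/2 is in segment 1 (τ=3/2); S_1(τ)=23/64

y_0=-1 y_1=1 y_2=0
S(9/2) = 23/64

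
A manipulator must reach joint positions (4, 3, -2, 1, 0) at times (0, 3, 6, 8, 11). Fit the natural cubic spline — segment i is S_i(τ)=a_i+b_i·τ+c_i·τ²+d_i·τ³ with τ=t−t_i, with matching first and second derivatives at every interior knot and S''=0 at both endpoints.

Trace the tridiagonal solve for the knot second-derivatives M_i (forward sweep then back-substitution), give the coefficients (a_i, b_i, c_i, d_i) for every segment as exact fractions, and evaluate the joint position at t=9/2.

Δ: Δ0=-1/3, Δ1=-5/3, Δ2=3/2, Δ3=-1/3
row 1: diag=12, rhs=-8; c'=1/4, d'=-2/3
row 2: denom=10−3·1/4=37/4; d'=(19−3·-2/3)/(37/4)=84/37
row 3: denom=10−2·8/37=354/37; d'=(-11−2·84/37)/(354/37)=-575/354
back: M3=-575/354
back: M2=84/37−8/37·-575/354=464/177
back: M1=-2/3−1/4·464/177=-78/59
M: M0=0, M1=-78/59, M2=464/177, M3=-575/354, M4=0
seg 0: a=4, c=M0/2=0, d=(M1−M0)/(6·3)=-13/177, b=Δ0−h0·(2M0+M1)/6=58/177
seg 1: a=3, c=M1/2=-39/59, d=(M2−M1)/(6·3)=349/1593, b=Δ1−h1·(2M1+M2)/6=-293/177
seg 2: a=-2, c=M2/2=232/177, d=(M3−M2)/(6·2)=-167/472, b=Δ2−h2·(2M2+M3)/6=52/177
seg 3: a=1, c=M3/2=-575/708, d=(M4−M3)/(6·3)=575/6372, b=Δ3−h3·(2M3+M4)/6=457/354
t_q=9/2 → seg 1, τ=3/2; S=3+-293/177·τ+-39/59·τ²+349/1593·τ³=-109/472

  seg 0: a=4 b=58/177 c=0 d=-13/177
  seg 1: a=3 b=-293/177 c=-39/59 d=349/1593
  seg 2: a=-2 b=52/177 c=232/177 d=-167/472
  seg 3: a=1 b=457/354 c=-575/708 d=575/6372
S(9/2) = -109/472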